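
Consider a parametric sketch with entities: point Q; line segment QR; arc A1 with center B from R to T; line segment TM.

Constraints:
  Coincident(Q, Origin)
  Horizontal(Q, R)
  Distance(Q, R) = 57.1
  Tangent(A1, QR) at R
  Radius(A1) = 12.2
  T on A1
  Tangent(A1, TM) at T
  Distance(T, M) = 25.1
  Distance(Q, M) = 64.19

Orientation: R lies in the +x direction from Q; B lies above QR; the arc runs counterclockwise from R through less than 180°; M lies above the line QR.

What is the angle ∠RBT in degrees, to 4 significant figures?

129.2°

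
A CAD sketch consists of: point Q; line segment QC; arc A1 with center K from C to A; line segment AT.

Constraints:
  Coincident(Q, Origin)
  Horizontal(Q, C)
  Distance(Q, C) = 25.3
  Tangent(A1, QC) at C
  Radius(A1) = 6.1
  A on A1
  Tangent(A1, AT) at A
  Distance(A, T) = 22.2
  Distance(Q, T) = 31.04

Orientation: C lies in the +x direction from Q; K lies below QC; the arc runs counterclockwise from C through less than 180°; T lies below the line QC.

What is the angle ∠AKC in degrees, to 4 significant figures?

80.07°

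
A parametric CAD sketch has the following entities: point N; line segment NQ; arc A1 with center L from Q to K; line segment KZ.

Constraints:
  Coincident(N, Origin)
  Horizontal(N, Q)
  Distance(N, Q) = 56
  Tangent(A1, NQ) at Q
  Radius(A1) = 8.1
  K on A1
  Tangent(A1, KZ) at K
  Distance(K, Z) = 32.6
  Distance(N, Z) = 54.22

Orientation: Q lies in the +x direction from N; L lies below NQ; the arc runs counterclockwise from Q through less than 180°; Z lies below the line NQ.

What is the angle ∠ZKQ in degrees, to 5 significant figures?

142.86°

Checks: |LK| = 8.100 ✓; ∠(LK, KZ) = 90.00° ✓; |KZ| = 32.60 ✓; |NZ| = 54.22 ✓.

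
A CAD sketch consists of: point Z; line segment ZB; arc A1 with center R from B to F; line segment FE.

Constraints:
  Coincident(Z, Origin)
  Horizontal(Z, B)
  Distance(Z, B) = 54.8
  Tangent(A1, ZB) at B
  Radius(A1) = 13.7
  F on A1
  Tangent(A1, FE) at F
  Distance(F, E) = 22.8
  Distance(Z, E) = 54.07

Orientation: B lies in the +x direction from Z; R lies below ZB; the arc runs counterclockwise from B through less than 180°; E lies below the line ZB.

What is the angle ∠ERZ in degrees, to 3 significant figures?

71.1°

Checks: |RF| = 13.70 ✓; ∠(RF, FE) = 90.00° ✓; |FE| = 22.80 ✓; |ZE| = 54.07 ✓.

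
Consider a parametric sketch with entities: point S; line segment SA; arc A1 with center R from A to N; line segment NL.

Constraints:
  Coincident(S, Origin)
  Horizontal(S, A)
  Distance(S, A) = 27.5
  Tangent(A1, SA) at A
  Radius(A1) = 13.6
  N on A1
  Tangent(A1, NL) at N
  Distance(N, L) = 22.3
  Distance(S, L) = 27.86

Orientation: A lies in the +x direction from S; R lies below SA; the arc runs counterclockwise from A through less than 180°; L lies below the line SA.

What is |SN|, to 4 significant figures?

17.08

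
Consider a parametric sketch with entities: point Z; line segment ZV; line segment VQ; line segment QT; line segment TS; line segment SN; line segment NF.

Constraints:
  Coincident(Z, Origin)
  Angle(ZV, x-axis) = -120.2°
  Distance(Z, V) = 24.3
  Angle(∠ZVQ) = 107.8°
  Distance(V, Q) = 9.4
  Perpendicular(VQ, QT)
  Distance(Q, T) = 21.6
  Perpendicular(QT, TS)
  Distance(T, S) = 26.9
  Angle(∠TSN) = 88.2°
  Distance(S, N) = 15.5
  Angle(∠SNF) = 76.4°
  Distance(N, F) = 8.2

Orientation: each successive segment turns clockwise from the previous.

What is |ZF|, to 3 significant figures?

14.9

Z is at the origin; ZV runs at -120.2° with length 24.3, so V = (-12.2, -21.0). ∠ZVQ = 107.8° gives VQ at 168° from the x-axis; with |VQ| = 9.4, Q = (-21.4, -19.0). VQ ⟂ QT, so QT runs at 77.6°; with |QT| = 21.6, T = (-16.8, 2.11). The perpendicularity gives TS at right angles to QT, so TS runs at -12.4°; with |TS| = 26.9, S = (9.51, -3.66). ∠TSN = 88.2° gives SN at -104° from the x-axis; with |SN| = 15.5, N = (5.70, -18.7). ∠SNF = 76.4° gives NF at 152° from the x-axis; with |NF| = 8.2, F = (-1.55, -14.9). Then |ZF| = |F − Z| = 14.9.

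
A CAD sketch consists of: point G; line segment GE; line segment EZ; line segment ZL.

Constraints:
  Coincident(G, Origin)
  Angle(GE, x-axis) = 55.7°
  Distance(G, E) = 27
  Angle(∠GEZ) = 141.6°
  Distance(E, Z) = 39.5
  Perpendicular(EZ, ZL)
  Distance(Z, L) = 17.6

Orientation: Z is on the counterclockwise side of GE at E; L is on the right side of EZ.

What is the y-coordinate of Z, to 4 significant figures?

61.70

G is at the origin; GE runs at 55.7° with length 27.0, so E = 27.0·(cos 55.7°, sin 55.7°) = (15.22, 22.30). ∠GEZ = 141.6°, so EZ runs at 55.7° + (180° − 141.6°) = 94.10° from the x-axis; with |EZ| = 39.5, Z = E + 39.5·(cos 94.10°, sin 94.10°) = (12.39, 61.70). So Z.y = 61.70.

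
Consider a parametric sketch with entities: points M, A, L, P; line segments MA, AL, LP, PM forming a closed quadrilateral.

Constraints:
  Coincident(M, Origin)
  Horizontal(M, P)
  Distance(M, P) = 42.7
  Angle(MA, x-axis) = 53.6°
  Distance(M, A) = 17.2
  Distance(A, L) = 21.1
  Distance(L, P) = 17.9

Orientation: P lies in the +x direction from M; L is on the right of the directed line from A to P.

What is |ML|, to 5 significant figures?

24.887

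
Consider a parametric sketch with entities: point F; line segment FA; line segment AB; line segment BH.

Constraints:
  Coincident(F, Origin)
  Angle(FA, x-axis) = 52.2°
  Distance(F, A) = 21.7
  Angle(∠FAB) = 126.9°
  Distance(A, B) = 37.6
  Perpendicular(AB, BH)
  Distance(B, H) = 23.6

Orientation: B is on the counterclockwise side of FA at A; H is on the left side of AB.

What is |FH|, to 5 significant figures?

51.013

F is at the origin; FA runs at 52.2° with length 21.7, so A = 21.7·(cos 52.2°, sin 52.2°) = (13.300, 17.146). ∠FAB = 126.9°, so AB runs at 52.2° + (180° − 126.9°) = 105.30° from the x-axis; with |AB| = 37.6, B = A + 37.6·(cos 105.30°, sin 105.30°) = (3.3785, 53.414). AB is perpendicular to BH; with |BH| = 23.6 on the left of AB, H = B + 23.6·(-0.96456, -0.26387) = (-19.385, 47.186). Then |FH| = |H − F| = 51.013.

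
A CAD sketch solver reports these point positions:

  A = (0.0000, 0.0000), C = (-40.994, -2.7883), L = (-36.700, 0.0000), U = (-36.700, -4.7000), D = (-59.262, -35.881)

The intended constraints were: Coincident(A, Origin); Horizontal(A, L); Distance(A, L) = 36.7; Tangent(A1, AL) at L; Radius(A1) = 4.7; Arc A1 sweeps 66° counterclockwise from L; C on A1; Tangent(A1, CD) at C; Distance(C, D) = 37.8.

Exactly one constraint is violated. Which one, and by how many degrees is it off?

Tangent(A1, CD) at C — off by 4.90°.

A = (0.00, 0.00) ✓; A.y = 0.00, L.y = 0.00 ✓; |AL| = 36.70 ✓; ∠(UL, LA) = 90.00° ✓; |UL| = 4.700 ✓; bearing(U→C) − bearing(U→L) = 66.00° ✓; |UC| = 4.700 ✓; ∠(UC, CD) = 94.90° ✗; |CD| = 37.80 ✓.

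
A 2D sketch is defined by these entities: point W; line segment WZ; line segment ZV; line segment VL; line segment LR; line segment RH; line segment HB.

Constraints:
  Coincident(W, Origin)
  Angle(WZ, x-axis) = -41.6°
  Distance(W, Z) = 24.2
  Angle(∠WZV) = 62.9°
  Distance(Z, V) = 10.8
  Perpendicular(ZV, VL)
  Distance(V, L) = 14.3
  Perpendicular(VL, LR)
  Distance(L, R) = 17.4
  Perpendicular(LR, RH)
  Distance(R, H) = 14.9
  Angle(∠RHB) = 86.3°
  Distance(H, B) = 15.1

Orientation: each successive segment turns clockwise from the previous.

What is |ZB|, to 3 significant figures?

8.48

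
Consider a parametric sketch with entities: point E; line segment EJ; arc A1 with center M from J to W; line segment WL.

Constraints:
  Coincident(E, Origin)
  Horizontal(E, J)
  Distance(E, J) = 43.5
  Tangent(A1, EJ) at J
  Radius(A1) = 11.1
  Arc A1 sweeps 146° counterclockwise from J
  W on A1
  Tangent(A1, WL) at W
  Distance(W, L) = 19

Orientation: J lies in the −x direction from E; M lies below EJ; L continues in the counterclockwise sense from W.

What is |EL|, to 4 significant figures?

45.93

E is at the origin; EJ is horizontal with |EJ| = 43.5 and J on the −x side, so J = (-43.50, 0.000). Since A1 is tangent to EJ there, MJ ⟂ EJ, so M = J + (0, -11.1) = (-43.50, -11.10). On A1, J sits at bearing 90° from M; a 146° counterclockwise sweep puts W at bearing 236°, so W = M + 11.1·(cos 236°, sin 236°) = (-49.71, -20.30). A1 meets WL tangentially, so MW is at right angles to WL, so WL runs along (−sin 236°, cos 236°); with |WL| = 19.0, L = (-33.96, -30.93). Then |EL| = |L − E| = 45.93.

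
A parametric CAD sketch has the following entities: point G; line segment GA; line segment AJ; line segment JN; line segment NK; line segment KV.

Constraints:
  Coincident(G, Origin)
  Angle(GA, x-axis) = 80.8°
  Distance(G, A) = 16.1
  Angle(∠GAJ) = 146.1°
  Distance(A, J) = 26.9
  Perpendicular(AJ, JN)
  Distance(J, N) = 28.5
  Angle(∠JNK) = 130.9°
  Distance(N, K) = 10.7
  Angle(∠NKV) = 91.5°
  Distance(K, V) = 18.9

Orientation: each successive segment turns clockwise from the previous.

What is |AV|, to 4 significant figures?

22.39

∠JNK = 130.9° gives NK at -92.20° from the x-axis; with |NK| = 10.7, K = (41.35, 5.369). ∠NKV = 91.5° gives KV at 179.3° from the x-axis; with |KV| = 18.9, V = (22.45, 5.600). Then |AV| = |V − A| = 22.39.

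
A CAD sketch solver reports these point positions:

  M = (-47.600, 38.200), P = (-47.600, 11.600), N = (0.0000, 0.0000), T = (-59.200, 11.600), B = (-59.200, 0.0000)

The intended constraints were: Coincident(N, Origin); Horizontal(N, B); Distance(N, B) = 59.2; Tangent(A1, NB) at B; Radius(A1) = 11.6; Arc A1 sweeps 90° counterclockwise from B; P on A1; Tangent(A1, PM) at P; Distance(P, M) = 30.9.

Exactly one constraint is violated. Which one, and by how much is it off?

Distance(P, M) = 30.9 — off by 4.30.

N = (0.00, 0.00) ✓; N.y = 0.00, B.y = 0.00 ✓; |NB| = 59.20 ✓; ∠(TB, BN) = 90.00° ✓; |TB| = 11.60 ✓; bearing(T→P) − bearing(T→B) = 90.00° ✓; |TP| = 11.60 ✓; ∠(TP, PM) = 90.00° ✓; |PM| = 26.60 ✗.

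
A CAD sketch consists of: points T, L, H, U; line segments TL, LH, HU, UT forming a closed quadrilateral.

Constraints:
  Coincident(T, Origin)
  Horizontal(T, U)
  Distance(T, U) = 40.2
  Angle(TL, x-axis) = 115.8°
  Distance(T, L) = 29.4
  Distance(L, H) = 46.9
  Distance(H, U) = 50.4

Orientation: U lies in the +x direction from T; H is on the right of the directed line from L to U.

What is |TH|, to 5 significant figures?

20.855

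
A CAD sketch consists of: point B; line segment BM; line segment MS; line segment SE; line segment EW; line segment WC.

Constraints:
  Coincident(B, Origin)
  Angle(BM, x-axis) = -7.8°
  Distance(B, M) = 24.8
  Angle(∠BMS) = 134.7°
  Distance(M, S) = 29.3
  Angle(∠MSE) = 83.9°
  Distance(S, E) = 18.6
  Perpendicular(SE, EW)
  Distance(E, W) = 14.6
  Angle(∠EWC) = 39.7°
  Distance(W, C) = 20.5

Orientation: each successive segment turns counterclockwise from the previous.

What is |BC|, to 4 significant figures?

48.83

SE ⟂ EW, so EW runs at -136.4°; with |EW| = 14.6, W = (24.42, 17.87). ∠EWC = 39.7° gives WC at 3.900° from the x-axis; with |WC| = 20.5, C = (44.87, 19.27). Then |BC| = |C − B| = 48.83.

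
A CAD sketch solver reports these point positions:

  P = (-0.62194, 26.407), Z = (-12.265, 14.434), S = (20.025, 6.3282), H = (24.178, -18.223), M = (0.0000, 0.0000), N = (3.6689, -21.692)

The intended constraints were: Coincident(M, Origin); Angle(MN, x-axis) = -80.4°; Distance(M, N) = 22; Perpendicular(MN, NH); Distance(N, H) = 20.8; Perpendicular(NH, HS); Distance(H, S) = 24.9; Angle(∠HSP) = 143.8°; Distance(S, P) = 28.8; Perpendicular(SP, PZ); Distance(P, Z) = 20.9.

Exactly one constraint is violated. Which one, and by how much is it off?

Distance(P, Z) = 20.9 — off by 4.20.

M = (0.00, 0.00) ✓; MN at -80.40° ✓; |MN| = 22.00 ✓; ∠(MN, NH) = 90.00° ✓; |NH| = 20.80 ✓; ∠(NH, HS) = 90.00° ✓; |HS| = 24.90 ✓; ∠HSP = 143.8° ✓; |SP| = 28.80 ✓; ∠(SP, PZ) = 90.00° ✓; |PZ| = 16.70 ✗.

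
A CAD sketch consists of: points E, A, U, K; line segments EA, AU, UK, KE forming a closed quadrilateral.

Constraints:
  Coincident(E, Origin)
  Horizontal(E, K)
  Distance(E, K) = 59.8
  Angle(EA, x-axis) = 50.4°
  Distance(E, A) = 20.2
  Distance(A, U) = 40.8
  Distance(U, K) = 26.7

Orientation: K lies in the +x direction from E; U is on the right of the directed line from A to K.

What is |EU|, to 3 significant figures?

41.8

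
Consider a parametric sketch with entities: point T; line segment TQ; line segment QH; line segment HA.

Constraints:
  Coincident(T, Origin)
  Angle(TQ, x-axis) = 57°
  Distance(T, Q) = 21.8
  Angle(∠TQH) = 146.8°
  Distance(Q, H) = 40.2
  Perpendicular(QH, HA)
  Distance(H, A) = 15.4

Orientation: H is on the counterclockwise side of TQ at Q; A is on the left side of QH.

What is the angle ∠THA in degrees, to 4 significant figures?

78.46°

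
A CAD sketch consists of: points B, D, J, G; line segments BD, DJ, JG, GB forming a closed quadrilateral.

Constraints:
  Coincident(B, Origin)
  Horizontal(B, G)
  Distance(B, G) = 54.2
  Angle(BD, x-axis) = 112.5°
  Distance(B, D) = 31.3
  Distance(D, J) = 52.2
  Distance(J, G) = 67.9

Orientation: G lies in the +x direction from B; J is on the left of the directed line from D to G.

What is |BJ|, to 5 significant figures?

68.536

Checks: |DJ| = 52.20 ✓; |JG| = 67.90 ✓.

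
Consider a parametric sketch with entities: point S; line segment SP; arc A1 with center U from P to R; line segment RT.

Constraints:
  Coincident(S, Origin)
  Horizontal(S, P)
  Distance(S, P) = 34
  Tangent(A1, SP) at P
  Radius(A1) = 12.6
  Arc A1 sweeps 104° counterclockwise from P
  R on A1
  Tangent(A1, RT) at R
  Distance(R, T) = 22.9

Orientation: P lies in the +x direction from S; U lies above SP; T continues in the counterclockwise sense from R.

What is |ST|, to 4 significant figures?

55.58

On A1, P sits at bearing -90° from U; a 104° counterclockwise sweep puts R at bearing 14°, so R = U + 12.6·(cos 14°, sin 14°) = (46.23, 15.65). A1 meets RT tangentially, so UR is at right angles to RT, so RT runs along (−sin 14°, cos 14°); with |RT| = 22.9, T = (40.69, 37.87). Then |ST| = |T − S| = 55.58.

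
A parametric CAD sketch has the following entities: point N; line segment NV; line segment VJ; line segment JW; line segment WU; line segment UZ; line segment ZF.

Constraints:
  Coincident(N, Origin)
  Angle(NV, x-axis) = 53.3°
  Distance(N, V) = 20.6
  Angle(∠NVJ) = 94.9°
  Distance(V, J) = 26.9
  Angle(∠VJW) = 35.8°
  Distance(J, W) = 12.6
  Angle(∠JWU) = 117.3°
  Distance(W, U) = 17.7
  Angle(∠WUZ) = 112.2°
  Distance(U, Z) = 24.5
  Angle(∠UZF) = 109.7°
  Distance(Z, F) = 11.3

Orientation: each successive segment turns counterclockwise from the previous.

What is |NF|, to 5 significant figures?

50.945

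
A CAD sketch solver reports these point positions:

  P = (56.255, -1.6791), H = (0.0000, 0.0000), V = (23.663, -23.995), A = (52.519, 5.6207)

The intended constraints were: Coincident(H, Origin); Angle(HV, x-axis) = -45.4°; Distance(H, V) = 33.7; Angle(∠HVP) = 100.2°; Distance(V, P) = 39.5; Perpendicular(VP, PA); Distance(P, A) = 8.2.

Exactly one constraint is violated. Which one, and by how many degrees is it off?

Perpendicular(VP, PA) — off by 7.30°.

H = (0.00, 0.00) ✓; HV at -45.40° ✓; |HV| = 33.70 ✓; ∠HVP = 100.2° ✓; |VP| = 39.50 ✓; ∠(VP, PA) = 82.70° ✗; |PA| = 8.200 ✓.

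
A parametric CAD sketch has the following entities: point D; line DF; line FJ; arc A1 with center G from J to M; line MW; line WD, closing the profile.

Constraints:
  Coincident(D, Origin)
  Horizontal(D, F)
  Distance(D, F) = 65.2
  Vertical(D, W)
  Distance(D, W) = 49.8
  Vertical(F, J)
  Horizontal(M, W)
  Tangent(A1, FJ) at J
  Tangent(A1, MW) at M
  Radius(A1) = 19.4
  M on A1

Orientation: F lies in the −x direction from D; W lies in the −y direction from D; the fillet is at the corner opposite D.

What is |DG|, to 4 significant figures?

54.97

D is at the origin; D and F share the same y with |DF| = 65.2 and F on the −x side, so F = (-65.20, 0.000). DW is vertical with |DW| = 49.8 and W on the −y side, so W = (0.000, -49.80). The virtual corner opposite D is at (-65.20, -49.80). A1 meets FJ tangentially, so GJ is at right angles to FJ and tangency of A1 to MW means the radius GM is perpendicular to MW, with radius 19.4, so the center G sits 19.4 in from both sides at G = (-45.80, -30.40). Then |DG| = |G − D| = 54.97.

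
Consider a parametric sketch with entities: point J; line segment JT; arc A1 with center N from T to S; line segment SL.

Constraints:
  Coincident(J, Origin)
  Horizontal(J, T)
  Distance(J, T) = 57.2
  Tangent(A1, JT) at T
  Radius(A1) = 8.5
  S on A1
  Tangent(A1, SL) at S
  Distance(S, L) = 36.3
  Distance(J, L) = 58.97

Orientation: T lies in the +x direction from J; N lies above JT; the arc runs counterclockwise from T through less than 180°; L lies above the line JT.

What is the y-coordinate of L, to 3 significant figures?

42.2

Checks: |NS| = 8.500 ✓; ∠(NS, SL) = 90.00° ✓; |SL| = 36.30 ✓; |JL| = 58.97 ✓.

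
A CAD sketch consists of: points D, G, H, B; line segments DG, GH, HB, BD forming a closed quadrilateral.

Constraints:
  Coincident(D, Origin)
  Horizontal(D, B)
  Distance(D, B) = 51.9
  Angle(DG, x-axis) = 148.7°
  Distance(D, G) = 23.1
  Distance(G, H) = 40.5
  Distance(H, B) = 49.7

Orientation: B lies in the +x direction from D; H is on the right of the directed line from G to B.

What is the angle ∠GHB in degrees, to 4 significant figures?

106.8°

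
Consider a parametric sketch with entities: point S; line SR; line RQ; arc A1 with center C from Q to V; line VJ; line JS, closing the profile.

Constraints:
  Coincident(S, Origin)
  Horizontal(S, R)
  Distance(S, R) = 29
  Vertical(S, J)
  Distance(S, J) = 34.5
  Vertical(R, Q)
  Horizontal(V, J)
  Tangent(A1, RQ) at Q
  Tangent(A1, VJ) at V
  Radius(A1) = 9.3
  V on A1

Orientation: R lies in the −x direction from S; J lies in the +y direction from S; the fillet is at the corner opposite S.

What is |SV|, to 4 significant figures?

39.73

S is at the origin; SR is horizontal with |SR| = 29.0 and R on the −x side, so R = (-29.00, 0.000). S and J share the same x with |SJ| = 34.5 and J on the +y side, so J = (0.000, 34.50). The virtual corner opposite S is at (-29.00, 34.50). A1 meets RQ tangentially, so CQ is at right angles to RQ and tangency of A1 to VJ means the radius CV is perpendicular to VJ, with radius 9.3, so the center C sits 9.3 in from both sides at C = (-19.70, 25.20). That places the tangent points at Q = (-29.00, 25.20) on RQ and V = (-19.70, 34.50) on VJ. Then |SV| = |V − S| = 39.73.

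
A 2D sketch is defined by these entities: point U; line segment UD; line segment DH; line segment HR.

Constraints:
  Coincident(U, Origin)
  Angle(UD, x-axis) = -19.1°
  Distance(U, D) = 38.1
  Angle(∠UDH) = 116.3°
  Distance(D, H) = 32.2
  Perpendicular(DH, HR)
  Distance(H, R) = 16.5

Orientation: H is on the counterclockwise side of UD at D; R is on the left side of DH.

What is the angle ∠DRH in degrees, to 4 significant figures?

62.87°

∠UDH = 116.3°, so DH runs at -19.1° + (180° − 116.3°) = 44.60° from the x-axis; with |DH| = 32.2, H = D + 32.2·(cos 44.60°, sin 44.60°) = (58.93, 10.14). DH ⟂ HR; with |HR| = 16.5 on the left of DH, R = H + 16.5·(-0.7022, 0.7120) = (47.34, 21.89). Then cos ∠DRH = RD·RH / (|RD||RH|), giving 62.87°.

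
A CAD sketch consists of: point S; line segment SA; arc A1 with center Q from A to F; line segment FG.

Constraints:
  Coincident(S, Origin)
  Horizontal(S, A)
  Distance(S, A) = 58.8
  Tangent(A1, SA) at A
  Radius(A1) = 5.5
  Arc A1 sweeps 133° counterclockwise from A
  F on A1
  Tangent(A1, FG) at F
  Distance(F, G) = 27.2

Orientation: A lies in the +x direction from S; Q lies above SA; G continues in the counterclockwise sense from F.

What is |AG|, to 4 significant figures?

32.56

On A1, A sits at bearing -90° from Q; a 133° counterclockwise sweep puts F at bearing 43°, so F = Q + 5.5·(cos 43°, sin 43°) = (62.82, 9.251). A1 meets FG tangentially, so QF is at right angles to FG, so FG runs along (−sin 43°, cos 43°); with |FG| = 27.2, G = (44.27, 29.14). Then |AG| = |G − A| = 32.56.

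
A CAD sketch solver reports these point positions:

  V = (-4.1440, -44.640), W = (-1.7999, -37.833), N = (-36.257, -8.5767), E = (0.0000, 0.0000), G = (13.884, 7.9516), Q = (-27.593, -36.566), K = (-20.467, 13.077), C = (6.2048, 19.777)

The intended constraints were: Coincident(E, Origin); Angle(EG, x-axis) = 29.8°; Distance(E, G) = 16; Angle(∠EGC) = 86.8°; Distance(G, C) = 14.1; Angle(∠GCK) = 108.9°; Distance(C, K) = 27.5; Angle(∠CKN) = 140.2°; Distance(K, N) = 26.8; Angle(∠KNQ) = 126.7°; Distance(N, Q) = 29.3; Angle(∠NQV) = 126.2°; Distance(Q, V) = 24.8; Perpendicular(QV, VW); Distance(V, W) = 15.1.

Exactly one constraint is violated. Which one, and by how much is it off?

Distance(V, W) = 15.1 — off by 7.90.

E = (0.00, 0.00) ✓; EG at 29.80° ✓; |EG| = 16.00 ✓; ∠EGC = 86.80° ✓; |GC| = 14.10 ✓; ∠GCK = 108.9° ✓; |CK| = 27.50 ✓; ∠CKN = 140.2° ✓; |KN| = 26.80 ✓; ∠KNQ = 126.7° ✓; |NQ| = 29.30 ✓; ∠NQV = 126.2° ✓; |QV| = 24.80 ✓; ∠(QV, VW) = 90.00° ✓; |VW| = 7.199 ✗.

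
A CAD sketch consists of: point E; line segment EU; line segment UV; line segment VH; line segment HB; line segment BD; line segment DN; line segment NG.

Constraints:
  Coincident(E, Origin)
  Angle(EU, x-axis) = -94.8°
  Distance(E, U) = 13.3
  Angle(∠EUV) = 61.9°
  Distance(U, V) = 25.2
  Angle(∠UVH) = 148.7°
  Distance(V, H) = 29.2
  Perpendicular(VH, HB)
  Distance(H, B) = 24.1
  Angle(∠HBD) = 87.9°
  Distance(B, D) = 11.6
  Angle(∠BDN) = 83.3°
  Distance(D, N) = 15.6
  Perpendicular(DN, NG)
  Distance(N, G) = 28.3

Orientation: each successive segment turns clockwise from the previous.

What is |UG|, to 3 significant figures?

69.5

∠BDN = 83.3° gives DN at -163° from the x-axis; with |DN| = 15.6, N = (-23.5, 22.0). DN ⟂ NG, so NG runs at 107°; with |NG| = 28.3, G = (-31.8, 49.1). Then |UG| = |G − U| = 69.5.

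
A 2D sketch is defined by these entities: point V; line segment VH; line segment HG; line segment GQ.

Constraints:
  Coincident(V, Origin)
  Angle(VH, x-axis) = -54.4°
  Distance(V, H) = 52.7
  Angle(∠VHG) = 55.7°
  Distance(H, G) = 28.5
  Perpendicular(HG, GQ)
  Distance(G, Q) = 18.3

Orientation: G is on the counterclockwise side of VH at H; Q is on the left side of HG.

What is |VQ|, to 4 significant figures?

25.26

V is at the origin; VH runs at -54.4° with length 52.7, so H = 52.7·(cos -54.4°, sin -54.4°) = (30.68, -42.85). ∠VHG = 55.7°, so HG runs at -54.4° + (180° − 55.7°) = 69.90° from the x-axis; with |HG| = 28.5, G = H + 28.5·(cos 69.90°, sin 69.90°) = (40.47, -16.09). HG ⟂ GQ; with |GQ| = 18.3 on the left of HG, Q = G + 18.3·(-0.9391, 0.3437) = (23.29, -9.797). Then |VQ| = |Q − V| = 25.26.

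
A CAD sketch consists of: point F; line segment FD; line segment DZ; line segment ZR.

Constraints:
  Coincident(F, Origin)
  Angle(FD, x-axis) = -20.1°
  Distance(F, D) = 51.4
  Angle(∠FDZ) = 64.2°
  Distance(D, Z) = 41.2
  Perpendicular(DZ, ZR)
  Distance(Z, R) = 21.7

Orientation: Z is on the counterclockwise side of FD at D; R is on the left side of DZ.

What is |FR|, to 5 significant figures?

30.960

F is at the origin; FD runs at -20.1° with length 51.4, so D = 51.4·(cos -20.1°, sin -20.1°) = (48.269, -17.664). ∠FDZ = 64.2°, so DZ runs at -20.1° + (180° − 64.2°) = 95.700° from the x-axis; with |DZ| = 41.2, Z = D + 41.2·(cos 95.700°, sin 95.700°) = (44.177, 23.332). DZ ⟂ ZR; with |ZR| = 21.7 on the left of DZ, R = Z + 21.7·(-0.99506, -0.099320) = (22.585, 21.177). Then |FR| = |R − F| = 30.960.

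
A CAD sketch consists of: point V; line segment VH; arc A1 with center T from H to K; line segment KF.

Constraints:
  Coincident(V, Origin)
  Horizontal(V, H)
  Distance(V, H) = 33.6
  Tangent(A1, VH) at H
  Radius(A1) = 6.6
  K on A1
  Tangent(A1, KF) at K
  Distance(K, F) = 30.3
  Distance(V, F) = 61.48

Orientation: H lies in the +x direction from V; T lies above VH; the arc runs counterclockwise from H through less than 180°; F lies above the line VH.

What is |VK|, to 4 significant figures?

39.62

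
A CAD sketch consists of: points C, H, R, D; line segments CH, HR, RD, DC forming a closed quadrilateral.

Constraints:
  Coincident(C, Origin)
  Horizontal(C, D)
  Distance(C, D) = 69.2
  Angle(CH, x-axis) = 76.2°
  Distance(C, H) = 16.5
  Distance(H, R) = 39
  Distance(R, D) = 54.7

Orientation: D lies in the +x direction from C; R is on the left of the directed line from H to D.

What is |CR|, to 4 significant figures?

53.30

C is at the origin; CD is horizontal with |CD| = 69.2 and D in +x, so D = (69.2, 0). CH runs at 76.2° with |CH| = 16.5, so H = (3.936, 16.02). R is determined by |HR| = 39.0 and |RD| = 54.7 together: it lies at the intersection of circle(H, 39.0) and circle(D, 54.7). With |HD| = 67.20, the foot of the radical line on HD is 22.66 from H and the perpendicular offset is √(39.0² − 22.66²) = 31.74. Taking the left-of-HD solution: R = (33.51, 41.45).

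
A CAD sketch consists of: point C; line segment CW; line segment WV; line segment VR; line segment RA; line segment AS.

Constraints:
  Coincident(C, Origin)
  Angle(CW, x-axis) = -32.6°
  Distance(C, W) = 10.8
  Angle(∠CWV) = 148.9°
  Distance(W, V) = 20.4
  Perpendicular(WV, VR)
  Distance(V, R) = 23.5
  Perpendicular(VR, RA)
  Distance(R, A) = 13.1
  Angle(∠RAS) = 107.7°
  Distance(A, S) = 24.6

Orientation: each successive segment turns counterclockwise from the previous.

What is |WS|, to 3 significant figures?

0.190

C is at the origin; CW runs at -32.6° with length 10.8, so W = (9.10, -5.82). ∠CWV = 148.9° gives WV at -1.50° from the x-axis; with |WV| = 20.4, V = (29.5, -6.35). WV is perpendicular to VR, so VR runs at 88.5°; with |VR| = 23.5, R = (30.1, 17.1). The perpendicularity gives RA at right angles to VR, so RA runs at 178°; with |RA| = 13.1, A = (17.0, 17.5). ∠RAS = 107.7° gives AS at -109° from the x-axis; with |AS| = 24.6, S = (8.92, -5.75). Then |WS| = |S − W| = 0.190.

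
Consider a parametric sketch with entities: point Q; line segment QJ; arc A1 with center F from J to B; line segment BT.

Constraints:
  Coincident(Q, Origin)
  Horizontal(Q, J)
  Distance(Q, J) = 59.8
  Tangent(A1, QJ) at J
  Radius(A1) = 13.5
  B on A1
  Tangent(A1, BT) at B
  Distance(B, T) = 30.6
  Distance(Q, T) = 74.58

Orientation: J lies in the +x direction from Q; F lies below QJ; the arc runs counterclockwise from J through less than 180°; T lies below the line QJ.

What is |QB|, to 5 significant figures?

50.587

Checks: ∠(FJ, JQ) = 90.00° ✓; |FB| = 13.50 ✓; ∠(FB, BT) = 90.00° ✓; |BT| = 30.60 ✓; |QT| = 74.58 ✓.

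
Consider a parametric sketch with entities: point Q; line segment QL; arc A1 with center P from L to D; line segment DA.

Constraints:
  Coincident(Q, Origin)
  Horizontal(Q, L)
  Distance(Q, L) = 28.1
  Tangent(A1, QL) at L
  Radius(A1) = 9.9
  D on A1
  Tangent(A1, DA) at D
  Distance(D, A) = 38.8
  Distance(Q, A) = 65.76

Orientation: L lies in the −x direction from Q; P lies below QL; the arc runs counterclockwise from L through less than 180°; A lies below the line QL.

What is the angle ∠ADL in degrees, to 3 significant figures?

143°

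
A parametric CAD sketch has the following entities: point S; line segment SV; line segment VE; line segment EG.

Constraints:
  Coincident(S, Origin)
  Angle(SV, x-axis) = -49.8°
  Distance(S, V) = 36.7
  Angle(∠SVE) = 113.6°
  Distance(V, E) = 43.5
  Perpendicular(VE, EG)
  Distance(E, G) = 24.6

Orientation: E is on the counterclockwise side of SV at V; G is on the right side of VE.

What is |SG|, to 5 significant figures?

82.324

S is at the origin; SV runs at -49.8° with length 36.7, so V = 36.7·(cos -49.8°, sin -49.8°) = (23.688, -28.031). ∠SVE = 113.6°, so VE runs at -49.8° + (180° − 113.6°) = 16.600° from the x-axis; with |VE| = 43.5, E = V + 43.5·(cos 16.600°, sin 16.600°) = (65.375, -15.604). VE ⟂ EG; with |EG| = 24.6 on the right of VE, G = E + 24.6·(0.28569, -0.95832) = (72.403, -39.179). Then |SG| = |G − S| = 82.324.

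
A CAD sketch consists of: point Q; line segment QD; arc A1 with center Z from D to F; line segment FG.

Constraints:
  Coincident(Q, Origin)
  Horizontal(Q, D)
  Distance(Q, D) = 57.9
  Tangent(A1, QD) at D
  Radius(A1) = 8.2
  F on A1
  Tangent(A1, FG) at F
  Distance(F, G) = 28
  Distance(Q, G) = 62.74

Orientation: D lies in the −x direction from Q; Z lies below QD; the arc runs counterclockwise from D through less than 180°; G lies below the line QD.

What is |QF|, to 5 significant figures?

66.154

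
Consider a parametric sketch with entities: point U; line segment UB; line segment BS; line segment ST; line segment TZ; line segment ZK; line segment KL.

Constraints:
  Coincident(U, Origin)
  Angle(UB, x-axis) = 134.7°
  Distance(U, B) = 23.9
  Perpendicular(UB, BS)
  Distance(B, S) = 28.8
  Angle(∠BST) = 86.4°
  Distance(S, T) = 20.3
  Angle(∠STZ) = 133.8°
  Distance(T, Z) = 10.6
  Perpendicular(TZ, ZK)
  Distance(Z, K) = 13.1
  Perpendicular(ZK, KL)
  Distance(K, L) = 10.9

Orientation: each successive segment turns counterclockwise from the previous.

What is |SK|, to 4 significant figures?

24.70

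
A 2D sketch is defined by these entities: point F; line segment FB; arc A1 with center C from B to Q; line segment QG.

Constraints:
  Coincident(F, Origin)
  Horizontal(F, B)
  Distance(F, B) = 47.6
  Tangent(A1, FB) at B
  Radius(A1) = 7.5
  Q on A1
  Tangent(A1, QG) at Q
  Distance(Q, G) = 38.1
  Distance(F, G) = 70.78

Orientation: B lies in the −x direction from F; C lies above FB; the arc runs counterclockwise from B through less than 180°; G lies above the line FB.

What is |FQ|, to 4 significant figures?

41.82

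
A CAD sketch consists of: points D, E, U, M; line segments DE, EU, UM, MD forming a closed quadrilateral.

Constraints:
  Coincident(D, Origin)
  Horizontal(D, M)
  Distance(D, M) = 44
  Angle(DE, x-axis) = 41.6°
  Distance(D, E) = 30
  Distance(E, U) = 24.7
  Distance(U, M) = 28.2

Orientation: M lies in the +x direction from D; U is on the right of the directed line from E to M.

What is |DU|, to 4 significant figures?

16.56

D is at the origin; D and M share the same y with |DM| = 44.0 and M in +x, so M = (44.0, 0). DE runs at 41.6° with |DE| = 30.0, so E = (22.43, 19.92). U is determined by |EU| = 24.7 and |UM| = 28.2 together: it lies at the intersection of circle(E, 24.7) and circle(M, 28.2). With |EM| = 29.36, the foot of the radical line on EM is 11.52 from E and the perpendicular offset is √(24.7² − 11.52²) = 21.85. Taking the right-of-EM solution: U = (16.08, -3.950).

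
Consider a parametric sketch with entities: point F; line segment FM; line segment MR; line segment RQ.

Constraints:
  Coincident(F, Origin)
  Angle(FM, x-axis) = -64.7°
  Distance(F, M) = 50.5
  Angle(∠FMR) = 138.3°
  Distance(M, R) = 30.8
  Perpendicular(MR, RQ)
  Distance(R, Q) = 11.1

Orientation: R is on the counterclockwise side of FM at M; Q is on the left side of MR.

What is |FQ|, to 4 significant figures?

72.10

∠FMR = 138.3°, so MR runs at -64.7° + (180° − 138.3°) = -23.00° from the x-axis; with |MR| = 30.8, R = M + 30.8·(cos -23.00°, sin -23.00°) = (49.93, -57.69). The perpendicularity gives RQ at right angles to MR; with |RQ| = 11.1 on the left of MR, Q = R + 11.1·(0.3907, 0.9205) = (54.27, -47.47). Then |FQ| = |Q − F| = 72.10.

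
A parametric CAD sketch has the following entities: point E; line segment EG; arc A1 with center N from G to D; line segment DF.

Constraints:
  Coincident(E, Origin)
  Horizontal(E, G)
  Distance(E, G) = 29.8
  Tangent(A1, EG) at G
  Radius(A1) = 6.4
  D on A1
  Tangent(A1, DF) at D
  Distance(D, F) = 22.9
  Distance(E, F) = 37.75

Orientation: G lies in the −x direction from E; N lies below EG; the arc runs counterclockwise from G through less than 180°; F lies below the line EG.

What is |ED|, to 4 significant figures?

36.61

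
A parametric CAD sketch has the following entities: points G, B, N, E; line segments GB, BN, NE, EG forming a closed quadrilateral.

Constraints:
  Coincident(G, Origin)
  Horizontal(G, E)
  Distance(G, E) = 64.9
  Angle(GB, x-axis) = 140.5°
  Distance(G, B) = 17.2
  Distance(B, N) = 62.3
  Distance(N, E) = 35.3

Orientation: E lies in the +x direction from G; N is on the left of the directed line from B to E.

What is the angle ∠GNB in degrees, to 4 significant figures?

15.26°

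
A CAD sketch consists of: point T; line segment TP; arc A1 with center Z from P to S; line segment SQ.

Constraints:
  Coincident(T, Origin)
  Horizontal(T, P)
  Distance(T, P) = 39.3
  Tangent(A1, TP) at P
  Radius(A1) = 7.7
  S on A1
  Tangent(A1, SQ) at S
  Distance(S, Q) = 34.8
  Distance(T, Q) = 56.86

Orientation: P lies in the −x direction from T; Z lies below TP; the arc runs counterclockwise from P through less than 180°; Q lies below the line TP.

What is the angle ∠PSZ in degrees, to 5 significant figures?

36.831°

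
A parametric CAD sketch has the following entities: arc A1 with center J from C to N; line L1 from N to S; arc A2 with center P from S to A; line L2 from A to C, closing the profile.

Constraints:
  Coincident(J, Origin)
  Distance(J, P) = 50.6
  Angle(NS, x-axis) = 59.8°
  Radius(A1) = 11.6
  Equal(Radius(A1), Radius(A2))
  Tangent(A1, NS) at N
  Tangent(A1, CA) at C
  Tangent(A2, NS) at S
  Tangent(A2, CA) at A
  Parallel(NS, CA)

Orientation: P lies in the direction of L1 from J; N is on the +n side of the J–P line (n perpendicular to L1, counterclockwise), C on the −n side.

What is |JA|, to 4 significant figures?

51.91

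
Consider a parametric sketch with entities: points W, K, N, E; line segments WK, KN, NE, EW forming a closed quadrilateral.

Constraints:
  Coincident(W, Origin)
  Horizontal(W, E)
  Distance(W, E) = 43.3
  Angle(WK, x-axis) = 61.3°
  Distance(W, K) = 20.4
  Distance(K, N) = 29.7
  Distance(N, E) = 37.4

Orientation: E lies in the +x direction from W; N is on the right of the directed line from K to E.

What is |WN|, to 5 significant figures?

14.088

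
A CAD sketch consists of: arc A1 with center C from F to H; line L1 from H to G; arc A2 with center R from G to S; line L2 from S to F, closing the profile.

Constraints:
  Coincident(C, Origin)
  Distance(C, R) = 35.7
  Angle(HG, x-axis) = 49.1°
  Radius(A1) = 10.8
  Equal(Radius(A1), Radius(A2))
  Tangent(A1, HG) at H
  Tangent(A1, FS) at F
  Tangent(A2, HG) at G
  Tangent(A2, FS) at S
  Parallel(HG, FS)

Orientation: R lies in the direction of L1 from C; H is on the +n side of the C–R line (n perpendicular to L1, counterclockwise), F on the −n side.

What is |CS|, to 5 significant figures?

37.298

Tangency of A1 to both parallel lines with radius 10.8 puts H and F at C ± 10.8·n: H = (-8.1632, 7.0712), F = (8.1632, -7.0712). Equal radii place G and S the same way about R: G = R + 10.8·n = (15.211, 34.055), S = R − 10.8·n = (31.537, 19.913). Then |CS| = |S − C| = 37.298.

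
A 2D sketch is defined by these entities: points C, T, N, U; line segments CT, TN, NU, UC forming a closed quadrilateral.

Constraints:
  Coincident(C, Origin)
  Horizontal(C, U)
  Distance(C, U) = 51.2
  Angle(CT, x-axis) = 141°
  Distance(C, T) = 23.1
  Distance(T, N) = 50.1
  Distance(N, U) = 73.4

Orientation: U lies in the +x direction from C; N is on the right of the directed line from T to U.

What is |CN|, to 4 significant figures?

37.69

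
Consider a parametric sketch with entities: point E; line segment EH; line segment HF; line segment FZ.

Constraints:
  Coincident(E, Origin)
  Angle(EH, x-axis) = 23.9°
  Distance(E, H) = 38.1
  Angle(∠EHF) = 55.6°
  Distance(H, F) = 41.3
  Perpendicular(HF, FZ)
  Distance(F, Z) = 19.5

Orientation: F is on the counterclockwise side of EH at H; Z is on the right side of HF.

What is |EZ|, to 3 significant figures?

54.6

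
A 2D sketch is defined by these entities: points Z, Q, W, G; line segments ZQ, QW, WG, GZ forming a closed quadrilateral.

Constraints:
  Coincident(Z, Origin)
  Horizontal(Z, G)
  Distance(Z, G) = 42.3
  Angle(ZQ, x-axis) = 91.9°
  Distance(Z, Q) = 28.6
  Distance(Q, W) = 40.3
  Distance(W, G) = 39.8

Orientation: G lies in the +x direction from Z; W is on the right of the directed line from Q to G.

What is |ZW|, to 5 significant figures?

12.128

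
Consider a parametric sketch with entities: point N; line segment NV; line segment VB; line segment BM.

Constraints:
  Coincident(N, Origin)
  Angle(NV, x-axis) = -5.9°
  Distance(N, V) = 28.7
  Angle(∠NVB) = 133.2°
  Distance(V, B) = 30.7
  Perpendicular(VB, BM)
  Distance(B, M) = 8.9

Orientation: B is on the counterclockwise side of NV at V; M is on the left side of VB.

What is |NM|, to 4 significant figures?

51.76

N is at the origin; NV runs at -5.9° with length 28.7, so V = 28.7·(cos -5.9°, sin -5.9°) = (28.55, -2.950). ∠NVB = 133.2°, so VB runs at -5.9° + (180° − 133.2°) = 40.90° from the x-axis; with |VB| = 30.7, B = V + 30.7·(cos 40.90°, sin 40.90°) = (51.75, 17.15). VB ⟂ BM; with |BM| = 8.9 on the left of VB, M = B + 8.9·(-0.6547, 0.7559) = (45.93, 23.88). Then |NM| = |M − N| = 51.76.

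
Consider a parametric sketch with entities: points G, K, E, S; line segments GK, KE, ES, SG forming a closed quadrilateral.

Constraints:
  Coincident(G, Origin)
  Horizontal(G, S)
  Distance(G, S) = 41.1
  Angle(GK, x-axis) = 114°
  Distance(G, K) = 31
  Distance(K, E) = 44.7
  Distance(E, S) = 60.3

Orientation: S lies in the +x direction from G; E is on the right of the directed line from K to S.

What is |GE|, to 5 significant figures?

23.453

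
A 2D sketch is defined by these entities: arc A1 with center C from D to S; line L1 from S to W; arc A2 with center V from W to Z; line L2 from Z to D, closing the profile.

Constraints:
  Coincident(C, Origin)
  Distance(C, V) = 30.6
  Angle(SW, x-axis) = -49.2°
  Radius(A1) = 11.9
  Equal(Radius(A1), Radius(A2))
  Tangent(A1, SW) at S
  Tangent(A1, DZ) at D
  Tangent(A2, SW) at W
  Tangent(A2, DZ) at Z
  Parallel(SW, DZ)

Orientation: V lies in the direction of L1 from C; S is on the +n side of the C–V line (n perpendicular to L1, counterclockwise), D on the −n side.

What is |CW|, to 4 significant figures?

32.83

The slot axis is L1's direction at -49.2°, so u = (cos -49.2°, sin -49.2°) = (0.6534, -0.7570) and n = (−sin -49.2°, cos -49.2°) = (0.7570, 0.6534). C is at the origin and V lies 30.6 along u from C, so V = 30.6·u = (19.99, -23.16). Tangency of A1 to both parallel lines with radius 11.9 puts S and D at C ± 11.9·n: S = (9.008, 7.776), D = (-9.008, -7.776). Equal radii place W and Z the same way about V: W = V + 11.9·n = (29.00, -15.39), Z = V − 11.9·n = (10.99, -30.94). Then |CW| = |W − C| = 32.83.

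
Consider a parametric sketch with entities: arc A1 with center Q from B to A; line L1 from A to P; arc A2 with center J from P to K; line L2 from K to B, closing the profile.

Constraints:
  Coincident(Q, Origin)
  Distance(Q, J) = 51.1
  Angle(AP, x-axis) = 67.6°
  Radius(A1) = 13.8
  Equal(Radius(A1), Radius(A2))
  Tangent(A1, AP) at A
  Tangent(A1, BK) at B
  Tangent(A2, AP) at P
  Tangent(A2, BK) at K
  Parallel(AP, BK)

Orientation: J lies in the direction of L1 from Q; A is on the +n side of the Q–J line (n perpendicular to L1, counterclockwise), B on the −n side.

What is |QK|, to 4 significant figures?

52.93

Tangency of A1 to both parallel lines with radius 13.8 puts A and B at Q ± 13.8·n: A = (-12.76, 5.259), B = (12.76, -5.259). Equal radii place P and K the same way about J: P = J + 13.8·n = (6.714, 52.50), K = J − 13.8·n = (32.23, 41.99). Then |QK| = |K − Q| = 52.93.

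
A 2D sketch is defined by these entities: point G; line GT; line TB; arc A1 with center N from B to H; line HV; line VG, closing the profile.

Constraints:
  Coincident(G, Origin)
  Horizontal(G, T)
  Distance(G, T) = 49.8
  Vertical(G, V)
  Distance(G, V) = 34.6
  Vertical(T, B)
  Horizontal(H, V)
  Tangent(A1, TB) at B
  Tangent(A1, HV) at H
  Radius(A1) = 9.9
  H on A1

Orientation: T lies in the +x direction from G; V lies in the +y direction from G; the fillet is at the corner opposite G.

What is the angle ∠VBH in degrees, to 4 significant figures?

33.76°

G is at the origin; G and T share the same y with |GT| = 49.8 and T on the +x side, so T = (49.80, 0.000). G and V share the same x with |GV| = 34.6 and V on the +y side, so V = (0.000, 34.60). The virtual corner opposite G is at (49.80, 34.60). A1 meets TB tangentially, so NB is at right angles to TB and tangency of A1 to HV means the radius NH is perpendicular to HV, with radius 9.9, so the center N sits 9.9 in from both sides at N = (39.90, 24.70). That places the tangent points at B = (49.80, 24.70) on TB and H = (39.90, 34.60) on HV. Then cos ∠VBH = BV·BH / (|BV||BH|), giving 33.76°.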